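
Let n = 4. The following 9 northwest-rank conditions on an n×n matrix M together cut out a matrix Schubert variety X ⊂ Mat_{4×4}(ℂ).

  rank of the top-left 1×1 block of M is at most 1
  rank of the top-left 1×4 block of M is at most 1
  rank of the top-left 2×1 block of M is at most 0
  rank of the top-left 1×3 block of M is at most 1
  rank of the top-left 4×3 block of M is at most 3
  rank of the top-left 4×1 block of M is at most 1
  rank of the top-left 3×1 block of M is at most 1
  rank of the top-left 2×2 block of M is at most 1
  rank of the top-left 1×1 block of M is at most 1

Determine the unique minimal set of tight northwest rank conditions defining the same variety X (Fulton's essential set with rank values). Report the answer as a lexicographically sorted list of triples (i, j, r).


Propagating the 9 rank bounds to every northwest block:

  row 1: 0, 1, 1, 1
  row 2: 0, 1, 2, 2
  row 3: 1, 2, 3, 3
  row 4: 1, 2, 3, 4

so w = (2, 3, 1, 4).

|D(w)|=2, |Ess(w)|=1:

[(2, 1, 0)]


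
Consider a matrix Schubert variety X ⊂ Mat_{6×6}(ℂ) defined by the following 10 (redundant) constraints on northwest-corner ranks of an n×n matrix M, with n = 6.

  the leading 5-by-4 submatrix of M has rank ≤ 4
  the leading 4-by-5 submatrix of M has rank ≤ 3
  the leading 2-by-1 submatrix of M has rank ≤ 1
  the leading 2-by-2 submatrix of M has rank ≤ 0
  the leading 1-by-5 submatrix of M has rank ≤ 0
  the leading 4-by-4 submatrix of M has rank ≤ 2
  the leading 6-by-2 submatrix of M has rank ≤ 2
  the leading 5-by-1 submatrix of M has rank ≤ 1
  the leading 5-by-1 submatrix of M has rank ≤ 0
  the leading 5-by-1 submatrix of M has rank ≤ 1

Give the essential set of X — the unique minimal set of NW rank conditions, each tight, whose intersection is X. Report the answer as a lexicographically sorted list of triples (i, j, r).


Reconstructing r_w from the 10 given conditions:

  R[1]: 0 0 0 0 0 1
  R[2]: 0 0 1 1 1 2
  R[3]: 0 1 2 2 2 3
  R[4]: 0 1 2 2 3 4
  R[5]: 0 1 2 3 4 5
  R[6]: 1 2 3 4 5 6

second differences of R give the permutation w = (6, 3, 2, 5, 4, 1).

|D(w)|=11, |Ess(w)|=4:

[(1, 5, 0), (2, 2, 0), (4, 4, 2), (5, 1, 0)]


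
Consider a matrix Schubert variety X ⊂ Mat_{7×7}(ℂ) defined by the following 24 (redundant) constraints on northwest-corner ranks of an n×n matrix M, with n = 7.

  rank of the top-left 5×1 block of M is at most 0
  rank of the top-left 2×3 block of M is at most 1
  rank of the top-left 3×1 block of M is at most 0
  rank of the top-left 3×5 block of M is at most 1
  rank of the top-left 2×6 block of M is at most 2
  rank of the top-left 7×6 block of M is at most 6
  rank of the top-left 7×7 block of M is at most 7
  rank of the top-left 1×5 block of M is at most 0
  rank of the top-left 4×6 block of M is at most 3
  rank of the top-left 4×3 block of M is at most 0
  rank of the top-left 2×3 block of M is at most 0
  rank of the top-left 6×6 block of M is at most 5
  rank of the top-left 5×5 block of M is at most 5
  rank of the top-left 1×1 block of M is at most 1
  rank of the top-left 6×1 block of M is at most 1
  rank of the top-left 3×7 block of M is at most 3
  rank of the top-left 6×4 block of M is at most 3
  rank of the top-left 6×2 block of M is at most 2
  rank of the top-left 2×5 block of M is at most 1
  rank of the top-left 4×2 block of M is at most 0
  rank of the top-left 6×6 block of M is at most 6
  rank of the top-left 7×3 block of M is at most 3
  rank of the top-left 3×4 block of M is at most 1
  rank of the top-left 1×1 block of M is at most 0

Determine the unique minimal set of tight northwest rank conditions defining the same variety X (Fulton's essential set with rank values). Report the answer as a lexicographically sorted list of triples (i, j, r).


Computing R[i][j] = min implied NW-rank bound (n=7, 24 conditions):

  0, 0, 0, 0, 0, 1, 1
  0, 0, 0, 1, 1, 2, 2
  0, 0, 0, 1, 1, 2, 3
  0, 0, 0, 1, 2, 3, 4
  0, 1, 1, 2, 3, 4, 5
  1, 2, 2, 3, 4, 5, 6
  1, 2, 3, 4, 5, 6, 7

the unique w with this rank table is (6, 4, 7, 5, 2, 1, 3).

ℓ(w)=16; the 4 essential cells (i,j,r):

[(1, 5, 0), (3, 5, 1), (4, 3, 0), (5, 1, 0)]


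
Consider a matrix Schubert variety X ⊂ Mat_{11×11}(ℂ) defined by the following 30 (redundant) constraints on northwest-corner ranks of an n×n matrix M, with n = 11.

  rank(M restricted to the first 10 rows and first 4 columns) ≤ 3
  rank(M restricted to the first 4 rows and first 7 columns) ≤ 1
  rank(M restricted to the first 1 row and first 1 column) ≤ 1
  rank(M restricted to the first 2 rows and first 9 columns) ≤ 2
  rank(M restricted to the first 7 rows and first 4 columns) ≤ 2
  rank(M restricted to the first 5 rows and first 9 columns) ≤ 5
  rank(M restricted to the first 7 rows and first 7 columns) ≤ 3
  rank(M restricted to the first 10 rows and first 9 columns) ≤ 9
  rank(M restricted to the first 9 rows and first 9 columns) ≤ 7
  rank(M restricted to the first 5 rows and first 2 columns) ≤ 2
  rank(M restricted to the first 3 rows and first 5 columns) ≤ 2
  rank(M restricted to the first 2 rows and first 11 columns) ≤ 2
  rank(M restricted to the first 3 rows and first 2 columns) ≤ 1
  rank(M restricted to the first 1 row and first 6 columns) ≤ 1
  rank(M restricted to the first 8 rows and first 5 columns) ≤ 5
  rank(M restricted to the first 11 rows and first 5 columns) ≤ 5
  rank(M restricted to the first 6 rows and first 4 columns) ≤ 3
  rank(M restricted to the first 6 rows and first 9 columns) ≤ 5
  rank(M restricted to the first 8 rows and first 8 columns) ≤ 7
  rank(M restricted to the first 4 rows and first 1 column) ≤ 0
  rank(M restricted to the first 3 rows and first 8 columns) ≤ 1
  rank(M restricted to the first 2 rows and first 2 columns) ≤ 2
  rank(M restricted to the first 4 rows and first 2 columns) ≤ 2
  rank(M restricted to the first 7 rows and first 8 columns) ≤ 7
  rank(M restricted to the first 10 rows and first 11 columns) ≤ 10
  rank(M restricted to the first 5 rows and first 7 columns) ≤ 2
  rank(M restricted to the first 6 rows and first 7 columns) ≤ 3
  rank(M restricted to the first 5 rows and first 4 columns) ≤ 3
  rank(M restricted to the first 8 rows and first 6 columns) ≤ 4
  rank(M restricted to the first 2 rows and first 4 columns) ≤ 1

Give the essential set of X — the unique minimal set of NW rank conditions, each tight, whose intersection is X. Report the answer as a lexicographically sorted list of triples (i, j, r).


The tightest implied rank at each (i,j), from the 30 conditions:

  0 | 1 | 1 | 1 | 1 | 1 | 1 | 1 | 1 | 1 | 1
  0 | 1 | 1 | 1 | 1 | 1 | 1 | 1 | 2 | 2 | 2
  0 | 1 | 1 | 1 | 1 | 1 | 1 | 1 | 2 | 3 | 3
  0 | 1 | 1 | 1 | 1 | 1 | 1 | 2 | 3 | 4 | 4
  1 | 2 | 2 | 2 | 2 | 2 | 2 | 3 | 4 | 5 | 5
  1 | 2 | 2 | 2 | 3 | 3 | 3 | 4 | 5 | 6 | 6
  1 | 2 | 2 | 2 | 3 | 3 | 3 | 4 | 5 | 6 | 7
  1 | 2 | 3 | 3 | 4 | 4 | 4 | 5 | 6 | 7 | 8
  1 | 2 | 3 | 3 | 4 | 5 | 5 | 6 | 7 | 8 | 9
  1 | 2 | 3 | 3 | 4 | 5 | 6 | 7 | 8 | 9 | 10
  1 | 2 | 3 | 4 | 5 | 6 | 7 | 8 | 9 | 10 | 11

the unique w with this rank table is (2, 9, 10, 8, 1, 5, 11, 3, 6, 7, 4).

Fulton essential set (6 of the 29 Rothe cells):

[(3, 8, 1), (4, 1, 0), (4, 7, 1), (7, 4, 2), (7, 7, 3), (10, 4, 3)]


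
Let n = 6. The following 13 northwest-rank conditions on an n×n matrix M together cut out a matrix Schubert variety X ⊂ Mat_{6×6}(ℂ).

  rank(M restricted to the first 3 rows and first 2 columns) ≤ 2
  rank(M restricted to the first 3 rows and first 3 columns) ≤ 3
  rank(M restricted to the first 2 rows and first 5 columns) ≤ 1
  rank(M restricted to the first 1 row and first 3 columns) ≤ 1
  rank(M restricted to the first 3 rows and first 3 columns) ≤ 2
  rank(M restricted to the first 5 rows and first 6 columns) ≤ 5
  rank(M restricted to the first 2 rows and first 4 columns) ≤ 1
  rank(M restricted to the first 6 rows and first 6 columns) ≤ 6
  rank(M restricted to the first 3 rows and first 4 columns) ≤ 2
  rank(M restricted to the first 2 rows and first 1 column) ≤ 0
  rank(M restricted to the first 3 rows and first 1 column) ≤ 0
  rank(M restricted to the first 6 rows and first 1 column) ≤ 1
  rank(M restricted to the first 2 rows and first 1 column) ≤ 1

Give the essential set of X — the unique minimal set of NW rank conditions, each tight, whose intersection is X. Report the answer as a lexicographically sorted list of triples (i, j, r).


Computing R[i][j] = min implied NW-rank bound (n=6, 13 conditions):

  row 1: 0, 1, 1, 1, 1, 1
  row 2: 0, 1, 1, 1, 1, 2
  row 3: 0, 1, 2, 2, 2, 3
  row 4: 1, 2, 3, 3, 3, 4
  row 5: 1, 2, 3, 4, 4, 5
  row 6: 1, 2, 3, 4, 5, 6

so w = (2, 6, 3, 1, 4, 5).

Rothe diagram D(w) (6 cells), 2 SE-corners (essential conditions):

[(2, 5, 1), (3, 1, 0)]


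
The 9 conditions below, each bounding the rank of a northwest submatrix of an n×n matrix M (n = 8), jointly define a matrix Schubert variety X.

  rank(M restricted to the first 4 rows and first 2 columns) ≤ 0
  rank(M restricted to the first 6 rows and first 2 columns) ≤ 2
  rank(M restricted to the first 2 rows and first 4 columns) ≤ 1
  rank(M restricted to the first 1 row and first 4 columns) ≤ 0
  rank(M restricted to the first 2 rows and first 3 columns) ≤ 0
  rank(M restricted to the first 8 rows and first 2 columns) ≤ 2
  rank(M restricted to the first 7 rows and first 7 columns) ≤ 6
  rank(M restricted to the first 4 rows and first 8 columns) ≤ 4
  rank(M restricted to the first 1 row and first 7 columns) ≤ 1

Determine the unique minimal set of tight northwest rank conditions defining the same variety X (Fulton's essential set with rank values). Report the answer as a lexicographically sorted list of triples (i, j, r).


The tightest implied rank at each (i,j), from the 9 conditions:

  i=1: 0  0  0  0  1  1  1  1
  i=2: 0  0  0  1  2  2  2  2
  i=3: 0  0  1  2  3  3  3  3
  i=4: 0  0  1  2  3  4  4  4
  i=5: 1  1  2  3  4  5  5  5
  i=6: 1  2  3  4  5  6  6  6
  i=7: 1  2  3  4  5  6  6  7
  i=8: 1  2  3  4  5  6  7  8

hence w(1..8) = (5, 4, 3, 6, 1, 2, 8, 7).

Rothe diagram D(w) (12 cells), 4 SE-corners (essential conditions):

[(1, 4, 0), (2, 3, 0), (4, 2, 0), (7, 7, 6)]


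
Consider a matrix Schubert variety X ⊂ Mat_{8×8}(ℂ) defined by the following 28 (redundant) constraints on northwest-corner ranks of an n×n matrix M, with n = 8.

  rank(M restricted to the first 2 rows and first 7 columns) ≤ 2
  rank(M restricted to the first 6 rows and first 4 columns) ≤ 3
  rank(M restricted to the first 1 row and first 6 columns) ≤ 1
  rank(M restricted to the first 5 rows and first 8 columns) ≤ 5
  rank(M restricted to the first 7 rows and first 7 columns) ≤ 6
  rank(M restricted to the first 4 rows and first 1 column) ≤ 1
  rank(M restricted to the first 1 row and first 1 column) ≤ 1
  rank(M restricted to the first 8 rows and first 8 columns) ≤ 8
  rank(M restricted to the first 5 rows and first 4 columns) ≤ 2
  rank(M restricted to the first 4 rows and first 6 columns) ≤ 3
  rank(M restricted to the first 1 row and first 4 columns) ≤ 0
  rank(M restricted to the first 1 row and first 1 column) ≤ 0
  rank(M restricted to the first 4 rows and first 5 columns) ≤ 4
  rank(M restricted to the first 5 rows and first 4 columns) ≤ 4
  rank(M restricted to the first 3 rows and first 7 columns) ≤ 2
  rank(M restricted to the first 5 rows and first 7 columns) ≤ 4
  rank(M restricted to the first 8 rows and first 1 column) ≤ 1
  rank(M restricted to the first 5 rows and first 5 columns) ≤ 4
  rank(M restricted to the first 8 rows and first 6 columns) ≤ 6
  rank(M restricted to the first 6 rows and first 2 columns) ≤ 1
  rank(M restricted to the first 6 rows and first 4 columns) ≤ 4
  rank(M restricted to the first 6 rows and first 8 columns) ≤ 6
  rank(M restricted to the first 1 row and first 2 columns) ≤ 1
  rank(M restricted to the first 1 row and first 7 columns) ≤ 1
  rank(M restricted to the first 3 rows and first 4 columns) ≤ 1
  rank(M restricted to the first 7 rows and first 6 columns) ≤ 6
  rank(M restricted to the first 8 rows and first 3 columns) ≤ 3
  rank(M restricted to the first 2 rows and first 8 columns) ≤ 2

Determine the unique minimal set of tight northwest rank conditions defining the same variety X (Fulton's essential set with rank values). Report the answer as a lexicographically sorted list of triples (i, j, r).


Reconstructing r_w from the 28 given conditions:

  i=1: 0 0 0 0 1 1 1 1
  i=2: 1 1 1 1 2 2 2 2
  i=3: 1 1 1 1 2 2 2 3
  i=4: 1 1 2 2 3 3 3 4
  i=5: 1 1 2 2 3 4 4 5
  i=6: 1 1 2 3 4 5 5 6
  i=7: 1 2 3 4 5 6 6 7
  i=8: 1 2 3 4 5 6 7 8

so w = (5, 1, 8, 3, 6, 4, 2, 7).

D(w) has 13 cells with 5 SE-corners; essential set:

[(1, 4, 0), (3, 4, 1), (3, 7, 2), (5, 4, 2), (6, 2, 1)]


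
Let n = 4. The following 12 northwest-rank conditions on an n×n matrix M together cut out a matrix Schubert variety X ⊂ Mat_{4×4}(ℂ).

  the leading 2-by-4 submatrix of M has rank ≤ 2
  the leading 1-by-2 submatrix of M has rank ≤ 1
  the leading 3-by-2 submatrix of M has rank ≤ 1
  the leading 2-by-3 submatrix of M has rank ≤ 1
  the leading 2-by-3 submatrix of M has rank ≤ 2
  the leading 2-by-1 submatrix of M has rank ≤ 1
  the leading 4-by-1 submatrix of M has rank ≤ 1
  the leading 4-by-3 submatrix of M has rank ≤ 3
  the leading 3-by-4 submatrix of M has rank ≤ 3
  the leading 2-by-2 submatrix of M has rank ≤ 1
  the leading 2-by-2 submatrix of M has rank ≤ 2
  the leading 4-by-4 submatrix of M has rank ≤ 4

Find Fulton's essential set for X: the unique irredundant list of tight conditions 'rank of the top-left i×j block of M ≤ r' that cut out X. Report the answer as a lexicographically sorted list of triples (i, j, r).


Rank table r_w(4×4) implied by the 12 constraints:

  row 1: 1 | 1 | 1 | 1
  row 2: 1 | 1 | 1 | 2
  row 3: 1 | 1 | 2 | 3
  row 4: 1 | 2 | 3 | 4

so w = (1, 4, 3, 2).

|D(w)|=3, |Ess(w)|=2:

[(2, 3, 1), (3, 2, 1)]


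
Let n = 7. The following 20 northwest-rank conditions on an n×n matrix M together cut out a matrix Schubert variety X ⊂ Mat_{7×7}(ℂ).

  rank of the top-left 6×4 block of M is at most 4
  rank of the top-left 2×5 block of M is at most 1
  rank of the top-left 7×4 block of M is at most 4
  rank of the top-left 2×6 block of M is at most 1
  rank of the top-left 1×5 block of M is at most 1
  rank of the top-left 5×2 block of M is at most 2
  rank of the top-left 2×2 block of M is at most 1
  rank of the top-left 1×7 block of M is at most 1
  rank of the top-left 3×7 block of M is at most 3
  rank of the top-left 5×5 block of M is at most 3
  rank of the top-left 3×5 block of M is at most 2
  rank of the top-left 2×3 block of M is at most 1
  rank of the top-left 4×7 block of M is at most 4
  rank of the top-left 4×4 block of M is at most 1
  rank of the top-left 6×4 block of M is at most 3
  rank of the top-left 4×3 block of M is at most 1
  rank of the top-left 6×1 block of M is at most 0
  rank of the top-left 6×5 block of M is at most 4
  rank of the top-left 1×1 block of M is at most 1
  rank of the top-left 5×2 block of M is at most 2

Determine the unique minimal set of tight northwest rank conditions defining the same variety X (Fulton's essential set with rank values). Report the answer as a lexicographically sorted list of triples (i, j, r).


Propagating the 20 rank bounds to every northwest block:

  i=1: 0, 1, 1, 1, 1, 1, 1
  i=2: 0, 1, 1, 1, 1, 1, 2
  i=3: 0, 1, 1, 1, 2, 2, 3
  i=4: 0, 1, 1, 1, 2, 3, 4
  i=5: 0, 1, 2, 2, 3, 4, 5
  i=6: 0, 1, 2, 3, 4, 5, 6
  i=7: 1, 2, 3, 4, 5, 6, 7

giving w = (2, 7, 5, 6, 3, 4, 1) via Δ²R.

D(w) has 14 cells with 3 SE-corners; essential set:

[(2, 6, 1), (4, 4, 1), (6, 1, 0)]


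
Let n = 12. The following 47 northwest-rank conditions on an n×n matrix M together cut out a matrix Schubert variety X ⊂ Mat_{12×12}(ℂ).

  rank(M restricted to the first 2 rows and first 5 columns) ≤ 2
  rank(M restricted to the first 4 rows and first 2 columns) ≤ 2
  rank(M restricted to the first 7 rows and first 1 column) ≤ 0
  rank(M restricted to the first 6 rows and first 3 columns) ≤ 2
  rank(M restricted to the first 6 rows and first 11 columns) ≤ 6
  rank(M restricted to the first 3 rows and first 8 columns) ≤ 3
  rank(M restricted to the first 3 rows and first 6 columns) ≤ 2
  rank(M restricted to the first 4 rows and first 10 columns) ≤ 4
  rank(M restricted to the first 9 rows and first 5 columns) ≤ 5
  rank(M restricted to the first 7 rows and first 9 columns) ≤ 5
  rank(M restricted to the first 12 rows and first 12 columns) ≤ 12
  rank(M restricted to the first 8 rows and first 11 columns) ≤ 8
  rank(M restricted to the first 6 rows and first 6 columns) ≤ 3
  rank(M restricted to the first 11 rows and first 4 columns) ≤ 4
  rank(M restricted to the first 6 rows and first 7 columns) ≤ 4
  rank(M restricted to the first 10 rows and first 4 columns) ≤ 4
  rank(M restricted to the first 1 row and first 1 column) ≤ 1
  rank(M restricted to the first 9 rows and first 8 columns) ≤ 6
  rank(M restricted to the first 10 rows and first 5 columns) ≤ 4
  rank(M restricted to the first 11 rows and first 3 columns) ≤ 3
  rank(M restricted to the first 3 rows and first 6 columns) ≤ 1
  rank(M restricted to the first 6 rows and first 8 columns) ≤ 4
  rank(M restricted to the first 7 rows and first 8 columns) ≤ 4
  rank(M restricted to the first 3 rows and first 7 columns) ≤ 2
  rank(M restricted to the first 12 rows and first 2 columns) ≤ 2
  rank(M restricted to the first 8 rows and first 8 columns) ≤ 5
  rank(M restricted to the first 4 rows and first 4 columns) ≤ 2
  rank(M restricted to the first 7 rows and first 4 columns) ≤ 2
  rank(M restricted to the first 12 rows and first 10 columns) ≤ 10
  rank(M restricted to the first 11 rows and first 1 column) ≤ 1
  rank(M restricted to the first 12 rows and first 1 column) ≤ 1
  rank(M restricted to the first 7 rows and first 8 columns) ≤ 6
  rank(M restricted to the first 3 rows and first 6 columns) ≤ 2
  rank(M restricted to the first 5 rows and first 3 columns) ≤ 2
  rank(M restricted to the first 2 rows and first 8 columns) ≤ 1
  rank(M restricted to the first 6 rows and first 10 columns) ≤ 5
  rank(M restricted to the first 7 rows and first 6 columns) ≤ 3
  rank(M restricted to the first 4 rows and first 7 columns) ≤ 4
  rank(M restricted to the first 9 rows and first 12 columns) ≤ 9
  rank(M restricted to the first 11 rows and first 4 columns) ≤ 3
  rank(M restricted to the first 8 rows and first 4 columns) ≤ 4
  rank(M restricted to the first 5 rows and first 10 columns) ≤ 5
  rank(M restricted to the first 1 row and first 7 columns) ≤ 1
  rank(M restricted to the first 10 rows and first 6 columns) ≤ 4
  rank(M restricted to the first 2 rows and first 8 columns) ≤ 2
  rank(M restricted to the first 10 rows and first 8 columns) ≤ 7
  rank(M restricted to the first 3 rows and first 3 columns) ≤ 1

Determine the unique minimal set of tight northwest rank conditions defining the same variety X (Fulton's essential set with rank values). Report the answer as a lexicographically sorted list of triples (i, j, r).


Computing R[i][j] = min implied NW-rank bound (n=12, 47 conditions):

  i=1: 0  1  1  1  1  1  1  1  1  1  1  1
  i=2: 0  1  1  1  1  1  1  1  2  2  2  2
  i=3: 0  1  1  1  1  1  2  2  3  3  3  3
  i=4: 0  1  2  2  2  2  3  3  4  4  4  4
  i=5: 0  1  2  2  3  3  4  4  5  5  5  5
  i=6: 0  1  2  2  3  3  4  4  5  5  6  6
  i=7: 0  1  2  2  3  3  4  4  5  6  7  7
  i=8: 1  2  3  3  4  4  5  5  6  7  8  8
  i=9: 1  2  3  3  4  4  5  6  7  8  9  9
  i=10: 1  2  3  3  4  4  5  6  7  8  9  10
  i=11: 1  2  3  3  4  5  6  7  8  9  10  11
  i=12: 1  2  3  4  5  6  7  8  9  10  11  12

reading off 1-entries of Δ²R: w = (2, 9, 7, 3, 5, 11, 10, 1, 8, 12, 6, 4).

Rothe diagram D(w) (30 cells), 9 SE-corners (essential conditions):

[(2, 8, 1), (3, 6, 1), (6, 10, 5), (7, 1, 0), (7, 4, 2), (7, 6, 3), (7, 8, 4), (10, 6, 4), (11, 4, 3)]


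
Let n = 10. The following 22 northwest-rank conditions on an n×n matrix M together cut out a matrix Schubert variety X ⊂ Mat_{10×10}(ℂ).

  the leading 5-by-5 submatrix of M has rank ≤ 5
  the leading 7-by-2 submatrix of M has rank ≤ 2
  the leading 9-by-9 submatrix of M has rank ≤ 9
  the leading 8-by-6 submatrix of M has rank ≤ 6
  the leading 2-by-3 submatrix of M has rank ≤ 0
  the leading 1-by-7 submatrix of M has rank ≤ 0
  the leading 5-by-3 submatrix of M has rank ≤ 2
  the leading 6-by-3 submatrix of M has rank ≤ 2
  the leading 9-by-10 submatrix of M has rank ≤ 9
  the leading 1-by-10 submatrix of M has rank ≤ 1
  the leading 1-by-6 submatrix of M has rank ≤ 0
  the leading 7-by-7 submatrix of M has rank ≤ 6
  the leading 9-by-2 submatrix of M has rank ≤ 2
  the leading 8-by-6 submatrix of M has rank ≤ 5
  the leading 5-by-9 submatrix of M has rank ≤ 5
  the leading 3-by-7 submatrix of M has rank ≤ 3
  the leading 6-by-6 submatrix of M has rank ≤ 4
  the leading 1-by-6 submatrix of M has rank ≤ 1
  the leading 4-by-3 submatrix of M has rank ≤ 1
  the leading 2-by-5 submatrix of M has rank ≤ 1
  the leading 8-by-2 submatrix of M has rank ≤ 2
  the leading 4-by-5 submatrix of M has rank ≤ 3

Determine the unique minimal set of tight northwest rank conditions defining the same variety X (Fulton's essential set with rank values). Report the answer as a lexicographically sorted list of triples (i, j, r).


Computing R[i][j] = min implied NW-rank bound (n=10, 22 conditions):

  0, 0, 0, 0, 0, 0, 0, 1, 1, 1
  0, 0, 0, 1, 1, 1, 1, 2, 2, 2
  1, 1, 1, 2, 2, 2, 2, 3, 3, 3
  1, 1, 1, 2, 3, 3, 3, 4, 4, 4
  1, 2, 2, 3, 4, 4, 4, 5, 5, 5
  1, 2, 2, 3, 4, 4, 5, 6, 6, 6
  1, 2, 3, 4, 5, 5, 6, 7, 7, 7
  1, 2, 3, 4, 5, 5, 6, 7, 8, 8
  1, 2, 3, 4, 5, 6, 7, 8, 9, 9
  1, 2, 3, 4, 5, 6, 7, 8, 9, 10

reading off 1-entries of Δ²R: w = (8, 4, 1, 5, 2, 7, 3, 9, 6, 10).

D(w) has 15 cells with 6 SE-corners; essential set:

[(1, 7, 0), (2, 3, 0), (4, 3, 1), (6, 3, 2), (6, 6, 4), (8, 6, 5)]


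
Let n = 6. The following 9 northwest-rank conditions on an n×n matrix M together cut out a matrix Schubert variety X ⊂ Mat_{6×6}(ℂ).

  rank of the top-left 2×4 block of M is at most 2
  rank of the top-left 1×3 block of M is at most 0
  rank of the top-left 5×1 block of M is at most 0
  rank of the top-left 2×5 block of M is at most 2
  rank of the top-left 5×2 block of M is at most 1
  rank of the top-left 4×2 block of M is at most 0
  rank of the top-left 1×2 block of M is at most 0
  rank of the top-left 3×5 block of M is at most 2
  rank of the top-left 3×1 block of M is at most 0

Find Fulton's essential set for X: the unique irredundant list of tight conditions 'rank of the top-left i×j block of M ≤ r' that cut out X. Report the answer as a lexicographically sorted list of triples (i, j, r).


Propagating the 9 rank bounds to every northwest block:

  row 1: 0 0 0 1 1 1
  row 2: 0 0 1 2 2 2
  row 3: 0 0 1 2 2 3
  row 4: 0 0 1 2 3 4
  row 5: 0 1 2 3 4 5
  row 6: 1 2 3 4 5 6

hence w(1..6) = (4, 3, 6, 5, 2, 1).

D(w) has 11 cells with 4 SE-corners; essential set:

[(1, 3, 0), (3, 5, 2), (4, 2, 0), (5, 1, 0)]


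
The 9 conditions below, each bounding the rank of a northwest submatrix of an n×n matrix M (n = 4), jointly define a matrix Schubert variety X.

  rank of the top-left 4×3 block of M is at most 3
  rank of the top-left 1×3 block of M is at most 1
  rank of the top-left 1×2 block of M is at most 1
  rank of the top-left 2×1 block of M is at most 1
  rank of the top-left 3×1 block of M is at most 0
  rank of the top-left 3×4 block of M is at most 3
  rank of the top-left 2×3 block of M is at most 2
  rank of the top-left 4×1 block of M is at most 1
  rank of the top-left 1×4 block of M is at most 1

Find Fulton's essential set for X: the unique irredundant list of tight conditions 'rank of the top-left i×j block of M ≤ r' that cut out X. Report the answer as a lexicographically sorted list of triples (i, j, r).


Recovering R(i,j) via the rank-extension bound from the 9 conditions:

  row 1: 0 | 1 | 1 | 1
  row 2: 0 | 1 | 2 | 2
  row 3: 0 | 1 | 2 | 3
  row 4: 1 | 2 | 3 | 4

so w = (2, 3, 4, 1).

Fulton essential set (1 of the 3 Rothe cells):

[(3, 1, 0)]


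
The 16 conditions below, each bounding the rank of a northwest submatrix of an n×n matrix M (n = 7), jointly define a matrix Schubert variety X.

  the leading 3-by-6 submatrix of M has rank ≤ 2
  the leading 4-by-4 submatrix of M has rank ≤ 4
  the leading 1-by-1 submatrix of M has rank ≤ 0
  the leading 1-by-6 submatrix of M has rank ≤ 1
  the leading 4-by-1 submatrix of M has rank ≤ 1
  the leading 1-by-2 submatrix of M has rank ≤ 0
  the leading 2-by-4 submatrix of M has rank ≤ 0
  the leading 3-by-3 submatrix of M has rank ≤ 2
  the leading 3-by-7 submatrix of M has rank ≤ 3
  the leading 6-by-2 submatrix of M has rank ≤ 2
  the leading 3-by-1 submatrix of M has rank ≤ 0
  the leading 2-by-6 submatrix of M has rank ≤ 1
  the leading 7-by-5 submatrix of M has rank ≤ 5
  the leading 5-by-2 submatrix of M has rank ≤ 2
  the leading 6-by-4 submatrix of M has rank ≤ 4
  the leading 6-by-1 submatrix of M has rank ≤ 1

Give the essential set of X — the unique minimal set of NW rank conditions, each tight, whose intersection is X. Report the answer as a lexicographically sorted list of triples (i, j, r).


Reconstructing r_w from the 16 given conditions:

  row 1: 0, 0, 0, 0, 1, 1, 1
  row 2: 0, 0, 0, 0, 1, 1, 2
  row 3: 0, 1, 1, 1, 2, 2, 3
  row 4: 1, 2, 2, 2, 3, 3, 4
  row 5: 1, 2, 3, 3, 4, 4, 5
  row 6: 1, 2, 3, 4, 5, 5, 6
  row 7: 1, 2, 3, 4, 5, 6, 7

reading off 1-entries of Δ²R: w = (5, 7, 2, 1, 3, 4, 6).

ℓ(w)=10; the 3 essential cells (i,j,r):

[(2, 4, 0), (2, 6, 1), (3, 1, 0)]


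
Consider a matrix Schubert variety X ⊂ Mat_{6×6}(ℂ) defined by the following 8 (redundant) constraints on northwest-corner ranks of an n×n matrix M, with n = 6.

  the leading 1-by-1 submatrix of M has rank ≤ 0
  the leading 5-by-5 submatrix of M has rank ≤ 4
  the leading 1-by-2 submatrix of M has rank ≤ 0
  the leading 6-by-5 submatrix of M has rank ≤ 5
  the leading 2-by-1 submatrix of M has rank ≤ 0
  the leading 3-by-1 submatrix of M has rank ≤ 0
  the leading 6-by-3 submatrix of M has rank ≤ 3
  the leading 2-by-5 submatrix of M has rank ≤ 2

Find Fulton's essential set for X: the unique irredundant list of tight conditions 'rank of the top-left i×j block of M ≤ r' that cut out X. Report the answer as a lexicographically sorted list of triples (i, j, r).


Recovering R(i,j) via the rank-extension bound from the 8 conditions:

  0  0  1  1  1  1
  0  1  2  2  2  2
  0  1  2  3  3  3
  1  2  3  4  4  4
  1  2  3  4  4  5
  1  2  3  4  5  6

the unique w with this rank table is (3, 2, 4, 1, 6, 5).

Rothe diagram D(w) (5 cells), 3 SE-corners (essential conditions):

[(1, 2, 0), (3, 1, 0), (5, 5, 4)]


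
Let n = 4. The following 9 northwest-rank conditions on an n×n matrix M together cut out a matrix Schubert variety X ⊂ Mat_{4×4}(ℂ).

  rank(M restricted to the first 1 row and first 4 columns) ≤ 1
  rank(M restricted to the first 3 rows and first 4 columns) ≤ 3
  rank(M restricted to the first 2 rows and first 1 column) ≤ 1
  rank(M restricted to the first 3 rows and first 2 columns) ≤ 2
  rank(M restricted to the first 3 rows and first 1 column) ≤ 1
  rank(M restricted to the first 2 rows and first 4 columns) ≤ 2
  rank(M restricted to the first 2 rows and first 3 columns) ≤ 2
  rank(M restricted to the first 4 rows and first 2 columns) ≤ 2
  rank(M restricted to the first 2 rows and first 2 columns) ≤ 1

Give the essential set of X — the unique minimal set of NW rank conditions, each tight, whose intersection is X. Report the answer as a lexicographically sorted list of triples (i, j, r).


Propagating the 9 rank bounds to every northwest block:

  row 1: 1  1  1  1
  row 2: 1  1  2  2
  row 3: 1  2  3  3
  row 4: 1  2  3  4

giving w = (1, 3, 2, 4) via Δ²R.

|D(w)|=1, |Ess(w)|=1:

[(2, 2, 1)]


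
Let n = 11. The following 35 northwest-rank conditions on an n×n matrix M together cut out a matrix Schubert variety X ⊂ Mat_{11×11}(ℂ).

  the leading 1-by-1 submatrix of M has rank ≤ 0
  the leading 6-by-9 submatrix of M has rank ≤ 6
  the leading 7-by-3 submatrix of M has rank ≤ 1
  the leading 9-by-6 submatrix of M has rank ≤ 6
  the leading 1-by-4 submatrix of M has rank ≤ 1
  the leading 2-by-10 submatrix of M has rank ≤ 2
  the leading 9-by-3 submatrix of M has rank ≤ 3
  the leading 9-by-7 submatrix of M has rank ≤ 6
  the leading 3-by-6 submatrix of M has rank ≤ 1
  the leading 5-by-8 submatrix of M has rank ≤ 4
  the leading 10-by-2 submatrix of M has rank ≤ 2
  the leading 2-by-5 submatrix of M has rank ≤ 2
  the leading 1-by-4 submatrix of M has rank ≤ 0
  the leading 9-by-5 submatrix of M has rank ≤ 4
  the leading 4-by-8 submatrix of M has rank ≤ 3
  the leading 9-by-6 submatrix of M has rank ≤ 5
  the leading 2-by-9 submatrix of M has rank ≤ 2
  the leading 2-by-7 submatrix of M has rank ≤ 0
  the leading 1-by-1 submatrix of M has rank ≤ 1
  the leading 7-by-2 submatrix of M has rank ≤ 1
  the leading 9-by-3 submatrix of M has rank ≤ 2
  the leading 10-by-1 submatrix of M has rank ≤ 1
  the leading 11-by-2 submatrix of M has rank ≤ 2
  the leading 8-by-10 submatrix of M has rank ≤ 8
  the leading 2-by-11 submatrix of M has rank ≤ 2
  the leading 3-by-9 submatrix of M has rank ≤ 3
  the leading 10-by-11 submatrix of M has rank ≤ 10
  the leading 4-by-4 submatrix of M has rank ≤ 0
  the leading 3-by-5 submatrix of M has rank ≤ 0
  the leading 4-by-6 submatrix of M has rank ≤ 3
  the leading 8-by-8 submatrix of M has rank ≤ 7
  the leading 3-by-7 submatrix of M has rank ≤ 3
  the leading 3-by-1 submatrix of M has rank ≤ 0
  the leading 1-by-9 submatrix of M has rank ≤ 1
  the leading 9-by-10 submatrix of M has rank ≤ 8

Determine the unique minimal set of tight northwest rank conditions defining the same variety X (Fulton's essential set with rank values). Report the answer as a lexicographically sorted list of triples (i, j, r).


Recovering R(i,j) via the rank-extension bound from the 35 conditions:

  i=1: 0  0  0  0  0  0  0  1  1  1  1
  i=2: 0  0  0  0  0  0  0  1  2  2  2
  i=3: 0  0  0  0  0  1  1  2  3  3  3
  i=4: 0  0  0  0  1  2  2  3  4  4  4
  i=5: 1  1  1  1  2  3  3  4  5  5  5
  i=6: 1  1  1  2  3  4  4  5  6  6  6
  i=7: 1  1  1  2  3  4  5  6  7  7  7
  i=8: 1  2  2  3  4  5  6  7  8  8  8
  i=9: 1  2  2  3  4  5  6  7  8  8  9
  i=10: 1  2  3  4  5  6  7  8  9  9  10
  i=11: 1  2  3  4  5  6  7  8  9  10  11

second differences of R give the permutation w = (8, 9, 6, 5, 1, 4, 7, 2, 11, 3, 10).

Rothe diagram D(w) (29 cells), 6 SE-corners (essential conditions):

[(2, 7, 0), (3, 5, 0), (4, 4, 0), (7, 3, 1), (9, 3, 2), (9, 10, 8)]


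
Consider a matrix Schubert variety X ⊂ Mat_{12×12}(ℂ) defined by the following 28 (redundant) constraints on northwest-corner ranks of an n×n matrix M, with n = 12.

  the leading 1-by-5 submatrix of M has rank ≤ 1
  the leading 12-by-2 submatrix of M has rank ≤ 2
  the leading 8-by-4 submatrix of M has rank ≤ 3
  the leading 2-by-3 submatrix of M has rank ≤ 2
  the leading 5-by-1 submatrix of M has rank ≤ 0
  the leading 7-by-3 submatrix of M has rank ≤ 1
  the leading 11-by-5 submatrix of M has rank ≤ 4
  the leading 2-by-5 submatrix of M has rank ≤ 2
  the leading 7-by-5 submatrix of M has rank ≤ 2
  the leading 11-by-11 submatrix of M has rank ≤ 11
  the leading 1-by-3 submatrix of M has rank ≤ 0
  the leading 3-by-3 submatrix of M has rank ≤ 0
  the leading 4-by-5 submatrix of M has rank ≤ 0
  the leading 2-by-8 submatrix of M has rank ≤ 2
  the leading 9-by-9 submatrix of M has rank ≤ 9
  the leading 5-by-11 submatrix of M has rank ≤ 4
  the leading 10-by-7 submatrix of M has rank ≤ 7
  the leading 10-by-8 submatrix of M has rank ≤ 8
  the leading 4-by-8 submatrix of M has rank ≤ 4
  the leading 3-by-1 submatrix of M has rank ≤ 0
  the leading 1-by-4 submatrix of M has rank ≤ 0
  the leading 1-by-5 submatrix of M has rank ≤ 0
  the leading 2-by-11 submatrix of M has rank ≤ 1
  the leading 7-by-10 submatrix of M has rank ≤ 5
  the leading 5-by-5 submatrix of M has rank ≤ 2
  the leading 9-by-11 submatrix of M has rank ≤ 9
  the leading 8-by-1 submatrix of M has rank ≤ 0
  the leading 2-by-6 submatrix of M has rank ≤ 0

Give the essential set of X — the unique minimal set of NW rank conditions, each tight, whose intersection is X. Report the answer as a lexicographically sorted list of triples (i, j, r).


Reconstructing r_w from the 28 given conditions:

  0 0 0 0 0 0 1 1 1 1 1 1
  0 0 0 0 0 0 1 1 1 1 1 2
  0 0 0 0 0 1 2 2 2 2 2 3
  0 0 0 0 0 1 2 3 3 3 3 4
  0 1 1 1 1 2 3 4 4 4 4 5
  0 1 1 2 2 3 4 5 5 5 5 6
  0 1 1 2 2 3 4 5 5 5 6 7
  0 1 2 3 3 4 5 6 6 6 7 8
  1 2 3 4 4 5 6 7 7 7 8 9
  1 2 3 4 4 5 6 7 8 8 9 10
  1 2 3 4 4 5 6 7 8 9 10 11
  1 2 3 4 5 6 7 8 9 10 11 12

the unique w with this rank table is (7, 12, 6, 8, 2, 4, 11, 3, 1, 9, 10, 5).

|D(w)|=37, |Ess(w)|=8:

[(2, 6, 0), (2, 11, 1), (4, 5, 0), (7, 3, 1), (7, 5, 2), (7, 10, 5), (8, 1, 0), (11, 5, 4)]


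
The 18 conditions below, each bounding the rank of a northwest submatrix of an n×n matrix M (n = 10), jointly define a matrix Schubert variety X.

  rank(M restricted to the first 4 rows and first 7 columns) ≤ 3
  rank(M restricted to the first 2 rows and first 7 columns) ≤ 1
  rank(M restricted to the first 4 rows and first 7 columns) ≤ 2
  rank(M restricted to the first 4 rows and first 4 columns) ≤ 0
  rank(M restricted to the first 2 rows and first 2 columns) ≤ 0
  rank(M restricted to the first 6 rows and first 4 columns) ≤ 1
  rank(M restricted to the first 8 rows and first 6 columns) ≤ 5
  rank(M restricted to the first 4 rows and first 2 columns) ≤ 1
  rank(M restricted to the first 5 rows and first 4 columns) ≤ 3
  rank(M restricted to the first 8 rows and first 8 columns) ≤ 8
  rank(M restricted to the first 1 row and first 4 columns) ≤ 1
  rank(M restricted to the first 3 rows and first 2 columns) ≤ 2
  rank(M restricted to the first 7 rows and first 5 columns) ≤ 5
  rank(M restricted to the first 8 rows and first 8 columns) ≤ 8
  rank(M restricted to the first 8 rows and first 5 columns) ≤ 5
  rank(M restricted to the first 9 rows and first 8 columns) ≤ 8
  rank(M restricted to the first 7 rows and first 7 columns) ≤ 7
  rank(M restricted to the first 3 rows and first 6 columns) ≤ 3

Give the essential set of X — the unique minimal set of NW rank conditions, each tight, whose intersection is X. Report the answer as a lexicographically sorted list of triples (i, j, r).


Recovering R(i,j) via the rank-extension bound from the 18 conditions:

  R[1]: 0  0  0  0  1  1  1  1  1  1
  R[2]: 0  0  0  0  1  1  1  2  2  2
  R[3]: 0  0  0  0  1  2  2  3  3  3
  R[4]: 0  0  0  0  1  2  2  3  4  4
  R[5]: 1  1  1  1  2  3  3  4  5  5
  R[6]: 1  1  1  1  2  3  4  5  6  6
  R[7]: 1  2  2  2  3  4  5  6  7  7
  R[8]: 1  2  3  3  4  5  6  7  8  8
  R[9]: 1  2  3  4  5  6  7  8  9  9
  R[10]: 1  2  3  4  5  6  7  8  9  10

hence w(1..10) = (5, 8, 6, 9, 1, 7, 2, 3, 4, 10).

|D(w)|=22, |Ess(w)|=4:

[(2, 7, 1), (4, 4, 0), (4, 7, 2), (6, 4, 1)]


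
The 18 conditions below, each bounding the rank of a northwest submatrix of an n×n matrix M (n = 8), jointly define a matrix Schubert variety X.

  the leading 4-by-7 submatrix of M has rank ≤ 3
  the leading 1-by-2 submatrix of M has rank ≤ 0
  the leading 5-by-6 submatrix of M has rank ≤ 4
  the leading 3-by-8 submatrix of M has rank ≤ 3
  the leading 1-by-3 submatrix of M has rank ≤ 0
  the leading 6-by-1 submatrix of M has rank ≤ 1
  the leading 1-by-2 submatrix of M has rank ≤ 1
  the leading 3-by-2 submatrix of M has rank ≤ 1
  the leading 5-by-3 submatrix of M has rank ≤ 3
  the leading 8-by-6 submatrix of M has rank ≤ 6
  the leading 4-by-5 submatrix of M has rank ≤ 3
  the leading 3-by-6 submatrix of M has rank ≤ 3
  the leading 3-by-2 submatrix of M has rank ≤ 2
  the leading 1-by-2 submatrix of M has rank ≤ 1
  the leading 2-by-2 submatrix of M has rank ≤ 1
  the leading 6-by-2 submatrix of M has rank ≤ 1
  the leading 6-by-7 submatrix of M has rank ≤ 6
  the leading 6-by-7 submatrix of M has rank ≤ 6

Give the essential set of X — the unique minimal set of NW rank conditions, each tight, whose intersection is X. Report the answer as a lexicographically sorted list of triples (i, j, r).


Propagating the 18 rank bounds to every northwest block:

  i=1: 0 | 0 | 0 | 1 | 1 | 1 | 1 | 1
  i=2: 1 | 1 | 1 | 2 | 2 | 2 | 2 | 2
  i=3: 1 | 1 | 2 | 3 | 3 | 3 | 3 | 3
  i=4: 1 | 1 | 2 | 3 | 3 | 3 | 3 | 4
  i=5: 1 | 1 | 2 | 3 | 4 | 4 | 4 | 5
  i=6: 1 | 1 | 2 | 3 | 4 | 5 | 5 | 6
  i=7: 1 | 2 | 3 | 4 | 5 | 6 | 6 | 7
  i=8: 1 | 2 | 3 | 4 | 5 | 6 | 7 | 8

hence w(1..8) = (4, 1, 3, 8, 5, 6, 2, 7).

Fulton essential set (3 of the 10 Rothe cells):

[(1, 3, 0), (4, 7, 3), (6, 2, 1)]


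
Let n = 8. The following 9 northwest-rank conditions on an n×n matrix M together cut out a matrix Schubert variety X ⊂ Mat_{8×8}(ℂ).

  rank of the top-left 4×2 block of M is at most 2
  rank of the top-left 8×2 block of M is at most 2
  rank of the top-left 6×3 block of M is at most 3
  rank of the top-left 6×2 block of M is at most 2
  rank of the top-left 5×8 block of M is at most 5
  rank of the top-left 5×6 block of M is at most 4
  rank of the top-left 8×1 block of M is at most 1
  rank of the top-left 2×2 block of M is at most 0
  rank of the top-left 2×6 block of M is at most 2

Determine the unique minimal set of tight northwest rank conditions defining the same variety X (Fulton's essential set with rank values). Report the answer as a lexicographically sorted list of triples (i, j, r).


Recovering R(i,j) via the rank-extension bound from the 9 conditions:

  row 1: 0 | 0 | 1 | 1 | 1 | 1 | 1 | 1
  row 2: 0 | 0 | 1 | 2 | 2 | 2 | 2 | 2
  row 3: 1 | 1 | 2 | 3 | 3 | 3 | 3 | 3
  row 4: 1 | 2 | 3 | 4 | 4 | 4 | 4 | 4
  row 5: 1 | 2 | 3 | 4 | 4 | 4 | 5 | 5
  row 6: 1 | 2 | 3 | 4 | 5 | 5 | 6 | 6
  row 7: 1 | 2 | 3 | 4 | 5 | 6 | 7 | 7
  row 8: 1 | 2 | 3 | 4 | 5 | 6 | 7 | 8

the unique w with this rank table is (3, 4, 1, 2, 7, 5, 6, 8).

ℓ(w)=6; the 2 essential cells (i,j,r):

[(2, 2, 0), (5, 6, 4)]


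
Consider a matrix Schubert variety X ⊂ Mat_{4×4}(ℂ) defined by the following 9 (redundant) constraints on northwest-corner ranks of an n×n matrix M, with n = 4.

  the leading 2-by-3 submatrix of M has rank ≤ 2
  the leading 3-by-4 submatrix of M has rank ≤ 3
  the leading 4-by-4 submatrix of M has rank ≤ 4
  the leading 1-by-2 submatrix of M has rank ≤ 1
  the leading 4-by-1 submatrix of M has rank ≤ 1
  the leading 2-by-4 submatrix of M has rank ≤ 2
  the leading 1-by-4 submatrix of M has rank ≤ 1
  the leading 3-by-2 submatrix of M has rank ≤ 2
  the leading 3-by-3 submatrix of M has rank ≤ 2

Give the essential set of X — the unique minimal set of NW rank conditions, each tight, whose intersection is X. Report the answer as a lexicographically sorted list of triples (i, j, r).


Propagating the 9 rank bounds to every northwest block:

  1 1 1 1
  1 2 2 2
  1 2 2 3
  1 2 3 4

second differences of R give the permutation w = (1, 2, 4, 3).

Rothe diagram D(w) (1 cell), 1 SE-corner (essential condition):

[(3, 3, 2)]


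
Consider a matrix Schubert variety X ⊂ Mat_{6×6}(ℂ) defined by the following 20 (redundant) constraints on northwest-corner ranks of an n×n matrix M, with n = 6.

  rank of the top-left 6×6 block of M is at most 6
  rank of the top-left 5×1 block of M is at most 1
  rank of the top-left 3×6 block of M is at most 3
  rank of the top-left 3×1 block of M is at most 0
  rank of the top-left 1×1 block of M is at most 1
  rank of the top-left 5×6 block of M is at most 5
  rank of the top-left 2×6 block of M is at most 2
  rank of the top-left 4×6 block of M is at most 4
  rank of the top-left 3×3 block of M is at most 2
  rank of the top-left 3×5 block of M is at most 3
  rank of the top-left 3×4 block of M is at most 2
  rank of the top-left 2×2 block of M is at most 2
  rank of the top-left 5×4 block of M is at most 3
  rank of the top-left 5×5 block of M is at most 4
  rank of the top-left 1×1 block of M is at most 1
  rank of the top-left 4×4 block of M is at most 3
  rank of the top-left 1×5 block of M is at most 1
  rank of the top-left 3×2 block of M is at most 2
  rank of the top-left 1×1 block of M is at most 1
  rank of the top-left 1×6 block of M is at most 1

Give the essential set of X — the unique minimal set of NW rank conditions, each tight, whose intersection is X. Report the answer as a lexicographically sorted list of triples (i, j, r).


The tightest implied rank at each (i,j), from the 20 conditions:

  row 1: 0 | 1 | 1 | 1 | 1 | 1
  row 2: 0 | 1 | 2 | 2 | 2 | 2
  row 3: 0 | 1 | 2 | 2 | 3 | 3
  row 4: 1 | 2 | 3 | 3 | 4 | 4
  row 5: 1 | 2 | 3 | 3 | 4 | 5
  row 6: 1 | 2 | 3 | 4 | 5 | 6

giving w = (2, 3, 5, 1, 6, 4) via Δ²R.

D(w) has 5 cells with 3 SE-corners; essential set:

[(3, 1, 0), (3, 4, 2), (5, 4, 3)]
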